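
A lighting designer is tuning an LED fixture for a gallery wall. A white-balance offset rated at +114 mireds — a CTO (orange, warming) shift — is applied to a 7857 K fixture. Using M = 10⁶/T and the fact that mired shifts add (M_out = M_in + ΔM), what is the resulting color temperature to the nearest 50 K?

M_in = 10⁶/7857 = 127.28 mireds.
M_out = 127.28 + (+114) = 241.28 mireds.
T_out = 10⁶/241.28 = 4144.6 K → 4150 K.

4150 K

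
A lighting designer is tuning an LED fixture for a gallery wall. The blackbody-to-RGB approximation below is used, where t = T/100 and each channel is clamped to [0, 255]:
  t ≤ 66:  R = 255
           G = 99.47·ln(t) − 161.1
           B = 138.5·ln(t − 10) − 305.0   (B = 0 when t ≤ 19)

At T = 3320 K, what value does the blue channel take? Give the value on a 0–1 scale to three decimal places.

t = 3320/100 = 33.2; the t ≤ 66 branch applies.
B = 138.5·ln(33.2 − 10) − 305.0 = 138.5·ln 23.2 − 305.0 = 138.5·3.1442 − 305.0 = 130.465.
On a 0–1 scale: 130.465/255 = 0.5116 → 0.512.

0.512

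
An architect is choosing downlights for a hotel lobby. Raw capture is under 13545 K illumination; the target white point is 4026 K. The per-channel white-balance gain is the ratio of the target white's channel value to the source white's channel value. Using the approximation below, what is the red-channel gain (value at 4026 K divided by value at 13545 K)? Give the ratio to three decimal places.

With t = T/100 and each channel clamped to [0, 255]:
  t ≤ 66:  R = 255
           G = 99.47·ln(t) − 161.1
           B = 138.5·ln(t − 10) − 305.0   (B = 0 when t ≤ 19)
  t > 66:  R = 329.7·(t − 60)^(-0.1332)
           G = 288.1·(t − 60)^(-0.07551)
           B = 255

At 13545 K (t = 135.45):
  R = 329.7·(135.45 − 60)^(-0.1332) = 329.7·75.45^(-0.1332) = 329.7·0.56221 = 185.359.
At 4026 K (t = 40.26):
  R = 255 by definition for t ≤ 66.
Gain = 255.000 / 185.359 = 1.3757 → 1.376.

1.376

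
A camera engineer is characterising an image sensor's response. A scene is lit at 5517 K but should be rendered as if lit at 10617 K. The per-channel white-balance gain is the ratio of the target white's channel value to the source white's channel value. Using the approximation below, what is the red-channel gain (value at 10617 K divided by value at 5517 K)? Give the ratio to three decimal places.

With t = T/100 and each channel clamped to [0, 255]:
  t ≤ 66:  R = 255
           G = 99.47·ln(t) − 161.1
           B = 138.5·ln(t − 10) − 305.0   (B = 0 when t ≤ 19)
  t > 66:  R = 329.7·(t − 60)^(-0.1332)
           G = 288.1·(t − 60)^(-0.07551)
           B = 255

At 5517 K (t = 55.17):
  R = 255 by definition for t ≤ 66.
At 10617 K (t = 106.17):
  R = 329.7·(106.17 − 60)^(-0.1332) = 329.7·46.17^(-0.1332) = 329.7·0.60022 = 197.891.
Gain = 197.891 / 255.000 = 0.7760 → 0.776.

0.776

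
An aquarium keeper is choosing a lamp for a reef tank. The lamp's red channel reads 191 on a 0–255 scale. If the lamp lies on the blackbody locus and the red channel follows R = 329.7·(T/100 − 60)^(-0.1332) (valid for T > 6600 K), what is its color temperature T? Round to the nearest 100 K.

(t − 60)^(-0.1332) = 191/329.7 = 0.57931.
t − 60 = 0.57931^(1/-0.1332) = 0.57931^(-7.508) = 60.245, so t = 120.245.
T = 100·t = 12025 K → 12000 K to the nearest 100 K.

12000 K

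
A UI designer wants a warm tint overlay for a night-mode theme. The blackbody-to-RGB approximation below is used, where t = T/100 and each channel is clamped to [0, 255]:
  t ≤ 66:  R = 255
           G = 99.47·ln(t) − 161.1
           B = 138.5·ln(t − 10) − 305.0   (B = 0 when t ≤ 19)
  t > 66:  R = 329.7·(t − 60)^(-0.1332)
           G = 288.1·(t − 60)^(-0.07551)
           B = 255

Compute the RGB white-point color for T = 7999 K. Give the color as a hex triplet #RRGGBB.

#DDE6FF

t = 7999/100 = 79.99; the t > 66 branch applies.
R = 329.7·(79.99 − 60)^(-0.1332) = 329.7·19.99^(-0.1332) = 329.7·0.67101 = 221.233.
G = 288.1·(79.99 − 60)^(-0.07551) = 288.1·19.99^(-0.07551) = 288.1·0.79758 = 229.784.
B = 255 by definition for t > 66.
Rounded: (221, 230, 255).
In hex: #DDE6FF.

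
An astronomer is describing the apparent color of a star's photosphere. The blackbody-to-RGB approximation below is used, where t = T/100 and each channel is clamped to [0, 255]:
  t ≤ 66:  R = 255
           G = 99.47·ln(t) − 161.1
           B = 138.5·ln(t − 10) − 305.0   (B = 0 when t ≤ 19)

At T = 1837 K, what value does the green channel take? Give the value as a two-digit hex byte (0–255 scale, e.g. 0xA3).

0x80

t = 1837/100 = 18.37; the t ≤ 66 branch applies.
G = 99.47·ln 18.37 − 161.1 = 99.47·2.9107 − 161.1 = 128.429.
Rounded: 128; in hex, 0x80.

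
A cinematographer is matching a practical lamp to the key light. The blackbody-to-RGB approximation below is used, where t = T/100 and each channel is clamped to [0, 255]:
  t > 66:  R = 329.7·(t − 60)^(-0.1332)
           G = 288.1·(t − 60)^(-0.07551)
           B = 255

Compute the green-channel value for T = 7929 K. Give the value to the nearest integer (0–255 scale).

230

t = 7929/100 = 79.29; the t > 66 branch applies.
G = 288.1·(79.29 − 60)^(-0.07551) = 288.1·19.29^(-0.07551) = 288.1·0.79973 = 230.403.
Rounded: 230.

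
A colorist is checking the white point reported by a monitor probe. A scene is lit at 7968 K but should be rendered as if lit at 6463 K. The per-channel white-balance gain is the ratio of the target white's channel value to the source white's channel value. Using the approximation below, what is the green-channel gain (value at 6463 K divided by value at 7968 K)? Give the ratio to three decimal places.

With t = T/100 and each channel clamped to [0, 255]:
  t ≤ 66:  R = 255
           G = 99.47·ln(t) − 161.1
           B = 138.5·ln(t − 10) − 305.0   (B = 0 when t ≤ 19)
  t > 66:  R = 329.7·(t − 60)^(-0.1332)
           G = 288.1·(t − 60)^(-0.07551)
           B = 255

1.102

At 7968 K (t = 79.68):
  G = 288.1·(79.68 − 60)^(-0.07551) = 288.1·19.68^(-0.07551) = 288.1·0.79852 = 230.055.
At 6463 K (t = 64.63):
  G = 99.47·ln 64.63 − 161.1 = 99.47·4.1687 − 161.1 = 253.558.
Gain = 253.558 / 230.055 = 1.1022 → 1.102.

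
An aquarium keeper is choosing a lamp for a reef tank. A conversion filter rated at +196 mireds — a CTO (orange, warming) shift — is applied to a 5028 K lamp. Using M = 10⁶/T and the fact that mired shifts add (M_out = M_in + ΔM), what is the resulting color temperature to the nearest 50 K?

2550 K

M_in = 10⁶/5028 = 198.89 mireds.
M_out = 198.89 + (+196) = 394.89 mireds.
T_out = 10⁶/394.89 = 2532.4 K → 2550 K.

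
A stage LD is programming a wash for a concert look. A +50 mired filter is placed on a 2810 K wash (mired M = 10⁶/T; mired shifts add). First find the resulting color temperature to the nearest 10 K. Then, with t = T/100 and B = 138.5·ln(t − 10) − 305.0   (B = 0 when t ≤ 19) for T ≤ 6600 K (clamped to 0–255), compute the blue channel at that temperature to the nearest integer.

M_in = 10⁶/2810 = 355.87; M_out = 355.87 + (+50) = 405.87.
T_out = 10⁶/405.87 = 2463.8 K → 2460 K; t = 24.6.
B = 138.5·ln(24.6 − 10) − 305.0 = 138.5·ln 14.6 − 305.0 = 138.5·2.6810 − 305.0 = 66.321.
Rounded: 66.

66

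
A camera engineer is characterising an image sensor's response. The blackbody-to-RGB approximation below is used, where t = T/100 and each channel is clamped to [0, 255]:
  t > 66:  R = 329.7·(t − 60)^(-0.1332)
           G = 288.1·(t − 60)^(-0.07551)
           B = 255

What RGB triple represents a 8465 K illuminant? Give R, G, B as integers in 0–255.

R=215, G=226, B=255

t = 8465/100 = 84.65; the t > 66 branch applies.
R = 329.7·(84.65 − 60)^(-0.1332) = 329.7·24.65^(-0.1332) = 329.7·0.65254 = 215.144.
G = 288.1·(84.65 − 60)^(-0.07551) = 288.1·24.65^(-0.07551) = 288.1·0.78506 = 226.176.
B = 255 by definition for t > 66.
Rounded: (215, 226, 255).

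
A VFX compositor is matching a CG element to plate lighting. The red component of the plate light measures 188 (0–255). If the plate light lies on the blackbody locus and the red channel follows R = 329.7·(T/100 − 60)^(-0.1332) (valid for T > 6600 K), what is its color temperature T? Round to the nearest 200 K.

12800 K

(t − 60)^(-0.1332) = 188/329.7 = 0.57022.
t − 60 = 0.57022^(1/-0.1332) = 0.57022^(-7.508) = 67.848, so t = 127.848.
T = 100·t = 12785 K → 12800 K to the nearest 200 K.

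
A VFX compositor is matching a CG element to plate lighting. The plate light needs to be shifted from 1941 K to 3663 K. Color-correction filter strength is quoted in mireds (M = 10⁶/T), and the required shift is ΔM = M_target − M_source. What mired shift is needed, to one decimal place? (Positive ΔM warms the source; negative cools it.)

M_source = 10⁶/1941 = 515.198; M_target = 10⁶/3663 = 273.000.
ΔM = 273.000 − 515.198 = -242.198 → -242.2 mireds, a cooling shift.

-242.2 mireds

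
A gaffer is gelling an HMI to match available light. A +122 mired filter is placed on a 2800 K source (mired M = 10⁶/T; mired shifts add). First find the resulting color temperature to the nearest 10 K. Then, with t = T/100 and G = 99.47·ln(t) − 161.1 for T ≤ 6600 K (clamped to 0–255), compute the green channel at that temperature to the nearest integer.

M_in = 10⁶/2800 = 357.14; M_out = 357.14 + (+122) = 479.14.
T_out = 10⁶/479.14 = 2087.1 K → 2090 K; t = 20.9.
G = 99.47·ln 20.9 − 161.1 = 99.47·3.0397 − 161.1 = 141.264.
Rounded: 141.

141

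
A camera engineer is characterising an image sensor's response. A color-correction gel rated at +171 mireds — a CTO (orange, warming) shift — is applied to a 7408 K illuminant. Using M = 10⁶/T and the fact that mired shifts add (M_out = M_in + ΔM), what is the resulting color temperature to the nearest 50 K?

3250 K

M_in = 10⁶/7408 = 134.99 mireds.
M_out = 134.99 + (+171) = 305.99 mireds.
T_out = 10⁶/305.99 = 3268.1 K → 3250 K.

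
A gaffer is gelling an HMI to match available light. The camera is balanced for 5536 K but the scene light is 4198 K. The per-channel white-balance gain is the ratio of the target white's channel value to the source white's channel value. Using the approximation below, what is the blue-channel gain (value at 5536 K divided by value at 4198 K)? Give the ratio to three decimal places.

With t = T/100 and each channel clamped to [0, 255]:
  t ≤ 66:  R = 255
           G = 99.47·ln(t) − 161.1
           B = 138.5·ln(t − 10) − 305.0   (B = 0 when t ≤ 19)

At 4198 K (t = 41.98):
  B = 138.5·ln(41.98 − 10) − 305.0 = 138.5·ln 31.98 − 305.0 = 138.5·3.4651 − 305.0 = 174.918.
At 5536 K (t = 55.36):
  B = 138.5·ln(55.36 − 10) − 305.0 = 138.5·ln 45.36 − 305.0 = 138.5·3.8146 − 305.0 = 223.326.
Gain = 223.326 / 174.918 = 1.2768 → 1.277.

1.277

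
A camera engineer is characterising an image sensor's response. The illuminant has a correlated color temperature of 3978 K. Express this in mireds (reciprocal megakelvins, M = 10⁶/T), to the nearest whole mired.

251 mireds

M = 10⁶ / 3978 = 251.383 → 251 mireds.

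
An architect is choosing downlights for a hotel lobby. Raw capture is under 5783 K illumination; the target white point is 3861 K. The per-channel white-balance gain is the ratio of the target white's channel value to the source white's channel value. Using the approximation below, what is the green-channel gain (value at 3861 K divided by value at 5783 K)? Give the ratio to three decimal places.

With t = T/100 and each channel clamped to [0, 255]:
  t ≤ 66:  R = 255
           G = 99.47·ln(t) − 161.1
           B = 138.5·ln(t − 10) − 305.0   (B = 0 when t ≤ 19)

0.834

At 5783 K (t = 57.83):
  G = 99.47·ln 57.83 − 161.1 = 99.47·4.0575 − 161.1 = 242.500.
At 3861 K (t = 38.61):
  G = 99.47·ln 38.61 − 161.1 = 99.47·3.6535 − 161.1 = 202.315.
Gain = 202.315 / 242.500 = 0.8343 → 0.834.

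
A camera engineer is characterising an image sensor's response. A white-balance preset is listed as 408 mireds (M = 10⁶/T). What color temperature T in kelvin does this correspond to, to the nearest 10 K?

T = 10⁶ / 408 = 2450.98 K → 2450 K.

2450 K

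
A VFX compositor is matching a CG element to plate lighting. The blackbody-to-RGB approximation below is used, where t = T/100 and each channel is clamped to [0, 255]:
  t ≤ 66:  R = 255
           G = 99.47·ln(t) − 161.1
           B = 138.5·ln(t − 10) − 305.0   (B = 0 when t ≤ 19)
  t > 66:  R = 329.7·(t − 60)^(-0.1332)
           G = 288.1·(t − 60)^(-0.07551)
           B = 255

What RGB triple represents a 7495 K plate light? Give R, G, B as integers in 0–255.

R=230, G=235, B=255

t = 7495/100 = 74.95; the t > 66 branch applies.
R = 329.7·(74.95 − 60)^(-0.1332) = 329.7·14.95^(-0.1332) = 329.7·0.69749 = 229.962.
G = 288.1·(74.95 − 60)^(-0.07551) = 288.1·14.95^(-0.07551) = 288.1·0.81527 = 234.880.
B = 255 by definition for t > 66.
Rounded: (230, 235, 255).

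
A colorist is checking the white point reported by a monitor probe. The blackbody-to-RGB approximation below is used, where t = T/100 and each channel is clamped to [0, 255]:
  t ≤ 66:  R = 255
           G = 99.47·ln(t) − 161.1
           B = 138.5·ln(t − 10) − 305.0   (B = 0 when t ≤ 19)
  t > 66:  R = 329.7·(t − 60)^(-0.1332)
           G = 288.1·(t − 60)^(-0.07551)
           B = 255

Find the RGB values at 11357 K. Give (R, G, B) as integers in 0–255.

(194, 213, 255)

t = 11357/100 = 113.57; the t > 66 branch applies.
R = 329.7·(113.57 − 60)^(-0.1332) = 329.7·53.57^(-0.1332) = 329.7·0.58845 = 194.011.
G = 288.1·(113.57 − 60)^(-0.07551) = 288.1·53.57^(-0.07551) = 288.1·0.74037 = 213.301.
B = 255 by definition for t > 66.
Rounded: (194, 213, 255).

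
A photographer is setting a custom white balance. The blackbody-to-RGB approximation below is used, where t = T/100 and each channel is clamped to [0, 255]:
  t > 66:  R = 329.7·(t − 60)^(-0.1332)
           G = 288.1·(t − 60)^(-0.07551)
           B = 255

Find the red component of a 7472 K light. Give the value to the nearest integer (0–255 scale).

t = 7472/100 = 74.72; the t > 66 branch applies.
R = 329.7·(74.72 − 60)^(-0.1332) = 329.7·14.72^(-0.1332) = 329.7·0.69893 = 230.438.
Rounded: 230.

230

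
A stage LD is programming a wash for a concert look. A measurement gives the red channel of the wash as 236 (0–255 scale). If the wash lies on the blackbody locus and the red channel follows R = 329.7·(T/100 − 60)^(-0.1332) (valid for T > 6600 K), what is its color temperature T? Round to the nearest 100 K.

7200 K

(t − 60)^(-0.1332) = 236/329.7 = 0.71580.
t − 60 = 0.71580^(1/-0.1332) = 0.71580^(-7.508) = 12.307, so t = 72.307.
T = 100·t = 7231 K → 7200 K to the nearest 100 K.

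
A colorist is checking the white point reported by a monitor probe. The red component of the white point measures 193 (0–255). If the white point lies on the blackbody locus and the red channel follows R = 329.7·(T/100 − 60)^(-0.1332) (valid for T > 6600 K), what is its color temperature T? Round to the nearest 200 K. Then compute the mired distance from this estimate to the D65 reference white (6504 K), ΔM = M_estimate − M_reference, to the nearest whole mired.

(t − 60)^(-0.1332) = 193/329.7 = 0.58538.
t − 60 = 0.58538^(1/-0.1332) = 0.58538^(-7.508) = 55.713, so t = 115.713.
T = 100·t = 11571 K → 11600 K to the nearest 200 K.
M_estimate = 10⁶/11600 = 86.21; M_reference = 10⁶/6504 = 153.75.
ΔM = 86.21 − 153.75 = -67.54 → -68 mireds.

-68 mireds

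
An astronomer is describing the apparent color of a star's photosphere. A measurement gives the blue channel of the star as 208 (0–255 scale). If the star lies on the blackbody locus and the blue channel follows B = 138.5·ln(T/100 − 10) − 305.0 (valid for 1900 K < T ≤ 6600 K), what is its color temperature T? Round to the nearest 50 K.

5050 K

ln(t − 10) = (208 + 305.0) / 138.5 = 3.7040.
t − 10 = e^3.7040 = 40.608, so t = 50.608.
T = 100·t = 5061 K → 5050 K to the nearest 50 K.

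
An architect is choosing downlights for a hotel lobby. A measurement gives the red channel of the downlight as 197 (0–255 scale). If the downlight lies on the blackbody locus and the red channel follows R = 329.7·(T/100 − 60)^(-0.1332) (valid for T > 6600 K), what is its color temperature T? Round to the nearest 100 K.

(t − 60)^(-0.1332) = 197/329.7 = 0.59751.
t − 60 = 0.59751^(1/-0.1332) = 0.59751^(-7.508) = 47.761, so t = 107.761.
T = 100·t = 10776 K → 10800 K to the nearest 100 K.

10800 K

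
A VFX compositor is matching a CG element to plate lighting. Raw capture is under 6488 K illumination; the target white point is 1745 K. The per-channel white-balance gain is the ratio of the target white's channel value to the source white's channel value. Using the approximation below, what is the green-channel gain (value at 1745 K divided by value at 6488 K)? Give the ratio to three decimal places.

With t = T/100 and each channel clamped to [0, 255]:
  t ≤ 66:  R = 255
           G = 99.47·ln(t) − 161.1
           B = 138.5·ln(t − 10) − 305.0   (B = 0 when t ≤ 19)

At 6488 K (t = 64.88):
  G = 99.47·ln 64.88 − 161.1 = 99.47·4.1725 − 161.1 = 253.942.
At 1745 K (t = 17.45):
  G = 99.47·ln 17.45 − 161.1 = 99.47·2.8593 − 161.1 = 123.319.
Gain = 123.319 / 253.942 = 0.4856 → 0.486.

0.486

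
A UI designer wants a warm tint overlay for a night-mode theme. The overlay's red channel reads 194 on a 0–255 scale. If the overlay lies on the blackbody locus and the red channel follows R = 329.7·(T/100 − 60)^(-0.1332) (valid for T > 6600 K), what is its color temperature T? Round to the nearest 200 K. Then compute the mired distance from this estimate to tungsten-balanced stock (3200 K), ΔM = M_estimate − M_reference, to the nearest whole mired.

-225 mireds

(t − 60)^(-0.1332) = 194/329.7 = 0.58841.
t − 60 = 0.58841^(1/-0.1332) = 0.58841^(-7.508) = 53.593, so t = 113.593.
T = 100·t = 11359 K → 11400 K to the nearest 200 K.
M_estimate = 10⁶/11400 = 87.72; M_reference = 10⁶/3200 = 312.50.
ΔM = 87.72 − 312.50 = -224.78 → -225 mireds.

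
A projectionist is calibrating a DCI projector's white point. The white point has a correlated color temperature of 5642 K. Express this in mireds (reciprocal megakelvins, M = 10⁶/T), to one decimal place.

M = 10⁶ / 5642 = 177.242 → 177.2 mireds.

177.2 mireds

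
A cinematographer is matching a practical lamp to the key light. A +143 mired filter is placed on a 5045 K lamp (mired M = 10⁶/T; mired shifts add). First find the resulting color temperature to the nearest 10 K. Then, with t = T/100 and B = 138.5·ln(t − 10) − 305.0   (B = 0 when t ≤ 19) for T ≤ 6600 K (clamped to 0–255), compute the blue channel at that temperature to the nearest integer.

M_in = 10⁶/5045 = 198.22; M_out = 198.22 + (+143) = 341.22.
T_out = 10⁶/341.22 = 2930.7 K → 2930 K; t = 29.3.
B = 138.5·ln(29.3 − 10) − 305.0 = 138.5·ln 19.3 − 305.0 = 138.5·2.9601 − 305.0 = 104.975.
Rounded: 105.

105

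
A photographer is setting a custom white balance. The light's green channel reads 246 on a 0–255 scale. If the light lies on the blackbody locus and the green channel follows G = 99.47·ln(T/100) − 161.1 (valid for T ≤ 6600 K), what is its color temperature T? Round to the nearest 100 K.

6000 K

ln t = (246 + 161.1) / 99.47 = 4.0927.
t = e^4.0927 = 59.901.
T = 100·t = 5990 K → 6000 K to the nearest 100 K.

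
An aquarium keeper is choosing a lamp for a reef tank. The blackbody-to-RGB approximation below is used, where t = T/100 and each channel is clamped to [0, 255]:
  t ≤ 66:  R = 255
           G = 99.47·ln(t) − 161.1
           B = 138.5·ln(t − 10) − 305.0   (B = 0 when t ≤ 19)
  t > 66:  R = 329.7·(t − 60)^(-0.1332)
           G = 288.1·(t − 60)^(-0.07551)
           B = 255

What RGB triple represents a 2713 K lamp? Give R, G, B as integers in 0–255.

t = 2713/100 = 27.13; the t ≤ 66 branch applies.
R = 255 by definition for t ≤ 66.
G = 99.47·ln 27.13 − 161.1 = 99.47·3.3006 − 161.1 = 167.215.
B = 138.5·ln(27.13 − 10) − 305.0 = 138.5·ln 17.13 − 305.0 = 138.5·2.8408 − 305.0 = 88.455.
Rounded: (255, 167, 88).

R=255, G=167, B=88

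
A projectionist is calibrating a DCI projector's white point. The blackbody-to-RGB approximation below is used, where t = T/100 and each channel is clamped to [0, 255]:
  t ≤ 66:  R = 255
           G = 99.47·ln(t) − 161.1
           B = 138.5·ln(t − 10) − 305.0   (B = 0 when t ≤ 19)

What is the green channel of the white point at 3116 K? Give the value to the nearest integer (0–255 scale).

t = 3116/100 = 31.16; the t ≤ 66 branch applies.
G = 99.47·ln 31.16 − 161.1 = 99.47·3.4391 − 161.1 = 180.991.
Rounded: 181.

181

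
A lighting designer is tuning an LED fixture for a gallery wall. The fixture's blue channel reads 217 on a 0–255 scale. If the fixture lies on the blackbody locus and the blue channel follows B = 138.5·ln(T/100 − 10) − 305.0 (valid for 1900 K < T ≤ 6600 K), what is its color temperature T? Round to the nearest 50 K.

ln(t − 10) = (217 + 305.0) / 138.5 = 3.7690.
t − 10 = e^3.7690 = 43.335, so t = 53.335.
T = 100·t = 5333 K → 5350 K to the nearest 50 K.

5350 K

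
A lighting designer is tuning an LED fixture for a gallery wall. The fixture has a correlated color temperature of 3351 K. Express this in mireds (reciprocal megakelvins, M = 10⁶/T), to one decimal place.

298.4 mireds

M = 10⁶ / 3351 = 298.418 → 298.4 mireds.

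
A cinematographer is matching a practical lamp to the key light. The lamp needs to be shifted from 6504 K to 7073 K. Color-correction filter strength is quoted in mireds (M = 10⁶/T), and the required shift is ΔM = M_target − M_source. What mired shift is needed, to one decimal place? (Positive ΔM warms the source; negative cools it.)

-12.4 mireds

M_source = 10⁶/6504 = 153.752; M_target = 10⁶/7073 = 141.383.
ΔM = 141.383 − 153.752 = -12.369 → -12.4 mireds, a cooling shift.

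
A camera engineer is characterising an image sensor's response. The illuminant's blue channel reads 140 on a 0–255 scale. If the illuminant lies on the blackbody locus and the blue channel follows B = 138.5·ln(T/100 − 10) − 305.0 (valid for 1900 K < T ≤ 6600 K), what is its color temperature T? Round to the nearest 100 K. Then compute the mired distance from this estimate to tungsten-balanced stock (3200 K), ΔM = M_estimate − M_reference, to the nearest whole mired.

ln(t − 10) = (140 + 305.0) / 138.5 = 3.2130.
t − 10 = e^3.2130 = 24.853, so t = 34.853.
T = 100·t = 3485 K → 3500 K to the nearest 100 K.
M_estimate = 10⁶/3500 = 285.71; M_reference = 10⁶/3200 = 312.50.
ΔM = 285.71 − 312.50 = -26.79 → -27 mireds.

-27 mireds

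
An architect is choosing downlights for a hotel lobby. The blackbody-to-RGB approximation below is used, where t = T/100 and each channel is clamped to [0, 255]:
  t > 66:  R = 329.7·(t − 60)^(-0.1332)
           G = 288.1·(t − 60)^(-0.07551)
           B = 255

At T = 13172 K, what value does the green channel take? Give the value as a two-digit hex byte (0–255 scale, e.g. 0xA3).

t = 13172/100 = 131.72; the t > 66 branch applies.
G = 288.1·(131.72 − 60)^(-0.07551) = 288.1·71.72^(-0.07551) = 288.1·0.72424 = 208.653.
Rounded: 209; in hex, 0xD1.

0xD1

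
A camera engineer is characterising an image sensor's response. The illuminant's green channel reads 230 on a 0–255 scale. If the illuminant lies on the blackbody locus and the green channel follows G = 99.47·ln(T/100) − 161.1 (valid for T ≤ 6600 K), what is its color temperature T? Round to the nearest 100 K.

ln t = (230 + 161.1) / 99.47 = 3.9318.
t = e^3.9318 = 51.001.
T = 100·t = 5100 K → 5100 K to the nearest 100 K.

5100 K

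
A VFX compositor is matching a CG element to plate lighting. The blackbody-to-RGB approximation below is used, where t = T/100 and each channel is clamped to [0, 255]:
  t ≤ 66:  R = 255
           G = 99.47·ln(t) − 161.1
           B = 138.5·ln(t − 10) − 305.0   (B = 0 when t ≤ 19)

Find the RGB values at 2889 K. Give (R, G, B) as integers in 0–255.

t = 2889/100 = 28.89; the t ≤ 66 branch applies.
R = 255 by definition for t ≤ 66.
G = 99.47·ln 28.89 − 161.1 = 99.47·3.3635 − 161.1 = 173.467.
B = 138.5·ln(28.89 − 10) − 305.0 = 138.5·ln 18.89 − 305.0 = 138.5·2.9386 − 305.0 = 102.001.
Rounded: (255, 173, 102).

(255, 173, 102)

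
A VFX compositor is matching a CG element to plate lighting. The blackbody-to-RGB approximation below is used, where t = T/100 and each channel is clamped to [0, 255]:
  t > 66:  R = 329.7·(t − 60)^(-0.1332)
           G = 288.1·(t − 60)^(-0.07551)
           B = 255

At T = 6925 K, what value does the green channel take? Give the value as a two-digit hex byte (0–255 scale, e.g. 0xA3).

0xF4

t = 6925/100 = 69.25; the t > 66 branch applies.
G = 288.1·(69.25 − 60)^(-0.07551) = 288.1·9.25^(-0.07551) = 288.1·0.84537 = 243.551.
Rounded: 244; in hex, 0xF4.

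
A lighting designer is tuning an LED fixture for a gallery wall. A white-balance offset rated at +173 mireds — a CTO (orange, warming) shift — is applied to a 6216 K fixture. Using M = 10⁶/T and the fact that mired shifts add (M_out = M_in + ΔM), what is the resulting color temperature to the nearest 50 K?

3000 K

M_in = 10⁶/6216 = 160.88 mireds.
M_out = 160.88 + (+173) = 333.88 mireds.
T_out = 10⁶/333.88 = 2995.1 K → 3000 K.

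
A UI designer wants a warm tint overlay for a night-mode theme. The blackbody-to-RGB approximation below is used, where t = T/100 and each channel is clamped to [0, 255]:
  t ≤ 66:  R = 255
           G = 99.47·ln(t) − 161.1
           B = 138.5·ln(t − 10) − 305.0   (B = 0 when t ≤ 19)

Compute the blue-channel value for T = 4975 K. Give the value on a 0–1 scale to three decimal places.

0.804

t = 4975/100 = 49.75; the t ≤ 66 branch applies.
B = 138.5·ln(49.75 − 10) − 305.0 = 138.5·ln 39.75 − 305.0 = 138.5·3.6826 − 305.0 = 205.041.
On a 0–1 scale: 205.041/255 = 0.8041 → 0.804.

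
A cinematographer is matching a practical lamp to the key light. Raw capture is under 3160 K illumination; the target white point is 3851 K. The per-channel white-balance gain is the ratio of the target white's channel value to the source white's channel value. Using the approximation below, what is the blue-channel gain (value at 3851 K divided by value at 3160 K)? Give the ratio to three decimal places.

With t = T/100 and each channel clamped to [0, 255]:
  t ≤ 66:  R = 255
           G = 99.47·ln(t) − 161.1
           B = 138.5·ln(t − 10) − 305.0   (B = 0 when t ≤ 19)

1.319

At 3160 K (t = 31.6):
  B = 138.5·ln(31.6 − 10) − 305.0 = 138.5·ln 21.6 − 305.0 = 138.5·3.0727 − 305.0 = 120.568.
At 3851 K (t = 38.51):
  B = 138.5·ln(38.51 − 10) − 305.0 = 138.5·ln 28.51 − 305.0 = 138.5·3.3503 − 305.0 = 159.010.
Gain = 159.010 / 120.568 = 1.3188 → 1.319.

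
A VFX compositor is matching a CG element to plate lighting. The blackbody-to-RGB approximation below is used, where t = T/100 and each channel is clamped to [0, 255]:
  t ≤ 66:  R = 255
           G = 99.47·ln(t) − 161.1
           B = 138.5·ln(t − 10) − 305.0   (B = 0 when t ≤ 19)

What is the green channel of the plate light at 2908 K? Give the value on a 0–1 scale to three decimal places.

0.683

t = 2908/100 = 29.08; the t ≤ 66 branch applies.
G = 99.47·ln 29.08 − 161.1 = 99.47·3.3701 − 161.1 = 174.119.
On a 0–1 scale: 174.119/255 = 0.6828 → 0.683.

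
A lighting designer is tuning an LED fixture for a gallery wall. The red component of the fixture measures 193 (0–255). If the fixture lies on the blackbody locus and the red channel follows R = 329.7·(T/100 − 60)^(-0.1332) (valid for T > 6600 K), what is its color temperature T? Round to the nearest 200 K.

11600 K

(t − 60)^(-0.1332) = 193/329.7 = 0.58538.
t − 60 = 0.58538^(1/-0.1332) = 0.58538^(-7.508) = 55.713, so t = 115.713.
T = 100·t = 11571 K → 11600 K to the nearest 200 K.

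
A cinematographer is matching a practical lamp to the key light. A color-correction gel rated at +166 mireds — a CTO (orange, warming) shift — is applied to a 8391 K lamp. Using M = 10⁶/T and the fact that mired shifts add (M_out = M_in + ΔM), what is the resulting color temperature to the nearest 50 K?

3500 K

M_in = 10⁶/8391 = 119.18 mireds.
M_out = 119.18 + (+166) = 285.18 mireds.
T_out = 10⁶/285.18 = 3506.6 K → 3500 K.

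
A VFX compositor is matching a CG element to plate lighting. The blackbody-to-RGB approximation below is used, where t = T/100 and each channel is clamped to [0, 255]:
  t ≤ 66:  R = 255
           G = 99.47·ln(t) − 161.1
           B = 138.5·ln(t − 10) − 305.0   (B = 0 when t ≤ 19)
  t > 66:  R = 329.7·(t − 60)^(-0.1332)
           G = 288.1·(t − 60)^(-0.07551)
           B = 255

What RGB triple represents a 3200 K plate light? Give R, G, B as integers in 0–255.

t = 3200/100 = 32; the t ≤ 66 branch applies.
R = 255 by definition for t ≤ 66.
G = 99.47·ln 32 − 161.1 = 99.47·3.4657 − 161.1 = 183.637.
B = 138.5·ln(32 − 10) − 305.0 = 138.5·ln 22 − 305.0 = 138.5·3.0910 − 305.0 = 123.109.
Rounded: (255, 184, 123).

R=255, G=184, B=123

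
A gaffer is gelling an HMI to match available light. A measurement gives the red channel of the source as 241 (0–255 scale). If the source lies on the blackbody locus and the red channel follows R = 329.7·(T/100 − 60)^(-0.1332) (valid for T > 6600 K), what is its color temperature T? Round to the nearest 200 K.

(t − 60)^(-0.1332) = 241/329.7 = 0.73097.
t − 60 = 0.73097^(1/-0.1332) = 0.73097^(-7.508) = 10.514, so t = 70.514.
T = 100·t = 7051 K → 7000 K to the nearest 200 K.

7000 K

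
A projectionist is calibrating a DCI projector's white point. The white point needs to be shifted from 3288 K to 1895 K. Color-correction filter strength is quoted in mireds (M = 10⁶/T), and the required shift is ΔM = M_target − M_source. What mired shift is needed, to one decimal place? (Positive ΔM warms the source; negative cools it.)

M_source = 10⁶/3288 = 304.136; M_target = 10⁶/1895 = 527.704.
ΔM = 527.704 − 304.136 = 223.568 → +223.6 mireds, a warming shift.

+223.6 mireds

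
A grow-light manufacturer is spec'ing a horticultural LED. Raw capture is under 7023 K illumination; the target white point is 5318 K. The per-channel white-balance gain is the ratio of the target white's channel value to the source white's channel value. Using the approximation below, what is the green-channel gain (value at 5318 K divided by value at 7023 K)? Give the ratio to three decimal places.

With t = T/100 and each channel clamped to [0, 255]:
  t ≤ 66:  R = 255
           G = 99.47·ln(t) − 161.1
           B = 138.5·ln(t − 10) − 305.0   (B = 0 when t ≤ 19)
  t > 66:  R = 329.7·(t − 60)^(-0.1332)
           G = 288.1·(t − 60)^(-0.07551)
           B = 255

0.969

At 7023 K (t = 70.23):
  G = 288.1·(70.23 − 60)^(-0.07551) = 288.1·10.23^(-0.07551) = 288.1·0.83897 = 241.706.
At 5318 K (t = 53.18):
  G = 99.47·ln 53.18 − 161.1 = 99.47·3.9737 − 161.1 = 234.162.
Gain = 234.162 / 241.706 = 0.9688 → 0.969.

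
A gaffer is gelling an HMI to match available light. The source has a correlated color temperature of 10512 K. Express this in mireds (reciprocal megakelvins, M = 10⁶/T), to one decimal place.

M = 10⁶ / 10512 = 95.129 → 95.1 mireds.

95.1 mireds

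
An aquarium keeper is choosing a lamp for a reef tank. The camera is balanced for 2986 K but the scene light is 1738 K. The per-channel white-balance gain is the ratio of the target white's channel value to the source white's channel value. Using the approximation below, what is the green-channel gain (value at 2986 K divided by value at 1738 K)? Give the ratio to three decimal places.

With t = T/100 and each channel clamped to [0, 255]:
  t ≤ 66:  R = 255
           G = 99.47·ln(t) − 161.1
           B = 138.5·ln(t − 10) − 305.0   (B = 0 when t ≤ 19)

1.438

At 1738 K (t = 17.38):
  G = 99.47·ln 17.38 − 161.1 = 99.47·2.8553 − 161.1 = 122.919.
At 2986 K (t = 29.86):
  G = 99.47·ln 29.86 − 161.1 = 99.47·3.3965 − 161.1 = 176.752.
Gain = 176.752 / 122.919 = 1.4380 → 1.438.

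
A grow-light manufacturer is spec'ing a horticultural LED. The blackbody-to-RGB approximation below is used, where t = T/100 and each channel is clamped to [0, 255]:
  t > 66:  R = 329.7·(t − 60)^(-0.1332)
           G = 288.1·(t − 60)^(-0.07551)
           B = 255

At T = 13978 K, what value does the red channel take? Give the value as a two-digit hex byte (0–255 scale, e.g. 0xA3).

t = 13978/100 = 139.78; the t > 66 branch applies.
R = 329.7·(139.78 − 60)^(-0.1332) = 329.7·79.78^(-0.1332) = 329.7·0.55804 = 183.987.
Rounded: 184; in hex, 0xB8.

0xB8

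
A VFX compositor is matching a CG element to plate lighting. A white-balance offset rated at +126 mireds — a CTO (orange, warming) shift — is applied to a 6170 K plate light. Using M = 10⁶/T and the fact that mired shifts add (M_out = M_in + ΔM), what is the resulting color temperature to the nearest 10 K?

3470 K

M_in = 10⁶/6170 = 162.07 mireds.
M_out = 162.07 + (+126) = 288.07 mireds.
T_out = 10⁶/288.07 = 3471.3 K → 3470 K.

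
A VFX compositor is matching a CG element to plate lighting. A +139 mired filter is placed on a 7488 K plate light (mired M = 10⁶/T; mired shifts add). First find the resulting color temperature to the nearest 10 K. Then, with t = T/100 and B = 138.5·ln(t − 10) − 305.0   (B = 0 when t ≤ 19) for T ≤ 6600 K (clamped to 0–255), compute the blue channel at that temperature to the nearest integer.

150

M_in = 10⁶/7488 = 133.55; M_out = 133.55 + (+139) = 272.55.
T_out = 10⁶/272.55 = 3669.1 K → 3670 K; t = 36.7.
B = 138.5·ln(36.7 − 10) − 305.0 = 138.5·ln 26.7 − 305.0 = 138.5·3.2847 − 305.0 = 149.926.
Rounded: 150.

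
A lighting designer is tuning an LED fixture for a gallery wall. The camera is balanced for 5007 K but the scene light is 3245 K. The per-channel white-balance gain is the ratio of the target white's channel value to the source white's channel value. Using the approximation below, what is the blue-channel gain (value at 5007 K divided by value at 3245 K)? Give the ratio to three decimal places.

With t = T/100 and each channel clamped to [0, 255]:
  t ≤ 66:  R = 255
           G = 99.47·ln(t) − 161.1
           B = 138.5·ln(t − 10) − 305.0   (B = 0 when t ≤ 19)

At 3245 K (t = 32.45):
  B = 138.5·ln(32.45 − 10) − 305.0 = 138.5·ln 22.45 − 305.0 = 138.5·3.1113 − 305.0 = 125.914.
At 5007 K (t = 50.07):
  B = 138.5·ln(50.07 − 10) − 305.0 = 138.5·ln 40.07 − 305.0 = 138.5·3.6906 − 305.0 = 206.152.
Gain = 206.152 / 125.914 = 1.6372 → 1.637.

1.637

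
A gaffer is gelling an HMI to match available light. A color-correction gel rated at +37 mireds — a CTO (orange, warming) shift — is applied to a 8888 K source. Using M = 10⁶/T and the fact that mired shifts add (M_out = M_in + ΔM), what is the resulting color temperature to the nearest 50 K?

M_in = 10⁶/8888 = 112.51 mireds.
M_out = 112.51 + (+37) = 149.51 mireds.
T_out = 10⁶/149.51 = 6688.5 K → 6700 K.

6700 K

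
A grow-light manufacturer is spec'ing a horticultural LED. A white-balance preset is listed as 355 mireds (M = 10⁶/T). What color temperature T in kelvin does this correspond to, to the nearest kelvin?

T = 10⁶ / 355 = 2816.90 K → 2817 K.

2817 K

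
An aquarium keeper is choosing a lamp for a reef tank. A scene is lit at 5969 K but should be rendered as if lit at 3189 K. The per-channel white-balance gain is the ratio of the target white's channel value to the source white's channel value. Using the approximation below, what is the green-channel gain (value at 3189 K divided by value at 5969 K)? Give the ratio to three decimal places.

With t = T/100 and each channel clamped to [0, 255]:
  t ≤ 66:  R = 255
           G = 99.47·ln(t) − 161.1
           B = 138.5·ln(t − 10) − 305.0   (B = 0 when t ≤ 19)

At 5969 K (t = 59.69):
  G = 99.47·ln 59.69 − 161.1 = 99.47·4.0892 − 161.1 = 245.649.
At 3189 K (t = 31.89):
  G = 99.47·ln 31.89 − 161.1 = 99.47·3.4623 − 161.1 = 183.294.
Gain = 183.294 / 245.649 = 0.7462 → 0.746.

0.746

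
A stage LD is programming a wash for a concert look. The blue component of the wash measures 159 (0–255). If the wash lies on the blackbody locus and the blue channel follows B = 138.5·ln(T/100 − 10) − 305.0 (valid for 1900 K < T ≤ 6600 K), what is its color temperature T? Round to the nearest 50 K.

3850 K

ln(t − 10) = (159 + 305.0) / 138.5 = 3.3502.
t − 10 = e^3.3502 = 28.508, so t = 38.508.
T = 100·t = 3851 K → 3850 K to the nearest 50 K.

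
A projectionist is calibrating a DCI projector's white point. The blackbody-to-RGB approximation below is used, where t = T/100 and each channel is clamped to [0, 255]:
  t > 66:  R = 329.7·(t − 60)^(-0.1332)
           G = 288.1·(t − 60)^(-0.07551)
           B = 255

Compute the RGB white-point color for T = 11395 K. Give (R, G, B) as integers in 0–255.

t = 11395/100 = 113.95; the t > 66 branch applies.
R = 329.7·(113.95 − 60)^(-0.1332) = 329.7·53.95^(-0.1332) = 329.7·0.58789 = 193.829.
G = 288.1·(113.95 − 60)^(-0.07551) = 288.1·53.95^(-0.07551) = 288.1·0.73998 = 213.187.
B = 255 by definition for t > 66.
Rounded: (194, 213, 255).

(194, 213, 255)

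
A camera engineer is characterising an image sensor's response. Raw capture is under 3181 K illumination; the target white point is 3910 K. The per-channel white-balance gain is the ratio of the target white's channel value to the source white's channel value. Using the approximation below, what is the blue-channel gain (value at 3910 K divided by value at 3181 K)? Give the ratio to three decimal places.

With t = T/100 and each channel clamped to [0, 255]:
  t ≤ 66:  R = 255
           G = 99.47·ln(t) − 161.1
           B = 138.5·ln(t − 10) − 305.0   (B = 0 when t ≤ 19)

At 3181 K (t = 31.81):
  B = 138.5·ln(31.81 − 10) − 305.0 = 138.5·ln 21.81 − 305.0 = 138.5·3.0824 − 305.0 = 121.908.
At 3910 K (t = 39.1):
  B = 138.5·ln(39.1 − 10) − 305.0 = 138.5·ln 29.1 − 305.0 = 138.5·3.3707 − 305.0 = 161.847.
Gain = 161.847 / 121.908 = 1.3276 → 1.328.

1.328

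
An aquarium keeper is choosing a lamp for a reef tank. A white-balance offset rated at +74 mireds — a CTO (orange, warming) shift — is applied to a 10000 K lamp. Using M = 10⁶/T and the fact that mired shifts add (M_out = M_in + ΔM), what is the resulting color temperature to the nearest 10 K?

M_in = 10⁶/10000 = 100.00 mireds.
M_out = 100.00 + (+74) = 174.00 mireds.
T_out = 10⁶/174.00 = 5747.1 K → 5750 K.

5750 K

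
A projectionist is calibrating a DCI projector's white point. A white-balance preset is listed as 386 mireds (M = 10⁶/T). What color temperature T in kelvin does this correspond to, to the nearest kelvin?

2591 K

T = 10⁶ / 386 = 2590.67 K → 2591 K.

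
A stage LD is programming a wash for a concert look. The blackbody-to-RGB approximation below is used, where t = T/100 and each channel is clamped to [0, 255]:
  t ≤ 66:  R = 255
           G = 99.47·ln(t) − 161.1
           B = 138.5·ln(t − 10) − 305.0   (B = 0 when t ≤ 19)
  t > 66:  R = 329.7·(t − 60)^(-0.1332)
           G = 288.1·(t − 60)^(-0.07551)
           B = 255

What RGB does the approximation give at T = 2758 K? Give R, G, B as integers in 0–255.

t = 2758/100 = 27.58; the t ≤ 66 branch applies.
R = 255 by definition for t ≤ 66.
G = 99.47·ln 27.58 − 161.1 = 99.47·3.3171 − 161.1 = 168.851.
B = 138.5·ln(27.58 − 10) − 305.0 = 138.5·ln 17.58 − 305.0 = 138.5·2.8668 − 305.0 = 92.047.
Rounded: (255, 169, 92).

R=255, G=169, B=92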